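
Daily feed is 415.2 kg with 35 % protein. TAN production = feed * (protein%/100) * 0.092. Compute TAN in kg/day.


Protein in feed = 415.2 * 35/100 = 145.32 kg/day
TAN = protein * 0.092 = 145.32 * 0.092 = 13.36944 kg/day

13.36944 kg/day


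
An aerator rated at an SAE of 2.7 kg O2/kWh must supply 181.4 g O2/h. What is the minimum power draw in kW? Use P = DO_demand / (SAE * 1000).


SAE in g O2/kWh = 2.7 * 1000 = 2700 g/kWh
P = DO_demand / SAE_g = 181.4 / 2700 = 0.0671852 kW

0.0671852 kW


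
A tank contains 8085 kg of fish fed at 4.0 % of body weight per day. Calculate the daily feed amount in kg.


Feeding rate fraction = 4.0% / 100 = 0.04
Daily feed = 8085 kg * 0.04 = 323.4 kg/day

323.4 kg/day


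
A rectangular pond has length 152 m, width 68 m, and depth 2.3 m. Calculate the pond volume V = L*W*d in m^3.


Base area = L * W = 152 * 68 = 10336 m^2
Volume = area * depth = 10336 * 2.3 = 23772.8 m^3

23772.8 m^3


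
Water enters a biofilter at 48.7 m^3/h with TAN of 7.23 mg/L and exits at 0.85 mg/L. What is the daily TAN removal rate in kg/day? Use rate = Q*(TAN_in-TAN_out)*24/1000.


Concentration drop: TAN_in - TAN_out = 7.23 - 0.85 = 6.38 mg/L
Hourly TAN removed = Q * dTAN = 48.7 m^3/h * 6.38 mg/L = 310.706 g/h  (m^3/h * mg/L = g/h)
Daily TAN removed = 310.706 * 24 = 7456.944 g/day
Convert to kg/day: 7456.944 / 1000 = 7.456944 kg/day

7.456944 kg/day


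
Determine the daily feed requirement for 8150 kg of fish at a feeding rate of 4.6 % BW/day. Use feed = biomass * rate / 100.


Feeding rate fraction = 4.6% / 100 = 0.046
Daily feed = 8150 kg * 0.046 = 374.9 kg/day

374.9 kg/day


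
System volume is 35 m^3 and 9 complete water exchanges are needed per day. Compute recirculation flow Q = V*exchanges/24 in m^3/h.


Daily recirculation volume = 35 m^3 * 9 = 315 m^3/day
Flow rate Q = daily volume / 24 h = 315 / 24 = 13.125 m^3/h

13.125 m^3/h


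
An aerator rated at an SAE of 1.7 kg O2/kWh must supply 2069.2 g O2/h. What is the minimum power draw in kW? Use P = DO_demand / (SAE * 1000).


SAE in g O2/kWh = 1.7 * 1000 = 1700 g/kWh
P = DO_demand / SAE_g = 2069.2 / 1700 = 1.21718 kW

1.21718 kW


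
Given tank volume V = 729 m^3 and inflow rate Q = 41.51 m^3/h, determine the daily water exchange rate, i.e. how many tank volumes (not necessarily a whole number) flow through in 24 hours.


Daily flow volume = 41.51 m^3/h * 24 h = 996.24 m^3/day
Exchanges = daily flow / tank volume = 996.24 / 729 = 1.36658 exchanges/day

1.36658 exchanges/day


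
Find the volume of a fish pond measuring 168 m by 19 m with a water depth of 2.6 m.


Base area = L * W = 168 * 19 = 3192 m^2
Volume = area * depth = 3192 * 2.6 = 8299.2 m^3

8299.2 m^3


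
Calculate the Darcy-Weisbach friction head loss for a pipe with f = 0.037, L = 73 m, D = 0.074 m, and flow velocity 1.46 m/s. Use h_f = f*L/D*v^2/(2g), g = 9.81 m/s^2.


v^2 = 1.46^2 = 2.1316 m^2/s^2
L/D = 73/0.074 = 986.48649
h_f = f*(L/D)*v^2/(2g) = 0.037 * 986.48649 * 2.1316 / 19.62 = 3.96551 m

3.96551 m


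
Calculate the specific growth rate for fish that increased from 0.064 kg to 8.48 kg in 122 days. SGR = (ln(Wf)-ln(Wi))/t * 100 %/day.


ln(W_f) = ln(8.48) = 2.1377104
ln(W_i) = ln(0.064) = -2.7488722
ln(W_f) - ln(W_i) = 2.1377104 - -2.7488722 = 4.8865826
SGR = 4.8865826 / 122 * 100 = 4.0054 %/day

4.0054 %/day


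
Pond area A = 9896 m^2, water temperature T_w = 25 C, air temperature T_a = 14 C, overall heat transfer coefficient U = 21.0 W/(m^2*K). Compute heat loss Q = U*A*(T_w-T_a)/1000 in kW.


Temperature difference dT = 25 - 14 = 11 K
Heat loss (W) = U * A * dT = 21.0 * 9896 * 11 = 2285976 W
Convert to kW: 2285976 / 1000 = 2285.976 kW

2285.976 kW


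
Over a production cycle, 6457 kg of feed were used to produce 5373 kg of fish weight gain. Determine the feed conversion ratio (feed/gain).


FCR = feed consumed / weight gained
FCR = 6457 kg / 5373 kg = 1.20175

1.20175


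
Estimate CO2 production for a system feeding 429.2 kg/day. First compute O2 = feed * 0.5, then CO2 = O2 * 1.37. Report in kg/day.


O2 = 429.2 * 0.5 = 214.6
CO2 = 214.6 * 1.37 = 294.002

294.002 kg/day


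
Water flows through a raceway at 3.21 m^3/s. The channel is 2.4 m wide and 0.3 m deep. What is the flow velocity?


Cross-sectional area = W * d = 2.4 * 0.3 = 0.72 m^2
Velocity = Q / A = 3.21 / 0.72 = 4.45833 m/s

4.45833 m/s


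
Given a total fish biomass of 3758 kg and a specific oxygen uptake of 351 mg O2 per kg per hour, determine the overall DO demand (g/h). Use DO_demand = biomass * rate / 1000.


Total O2 consumption (mg/h) = 3758 kg * 351 mg/(kg*h) = 1319058 mg/h
Convert to g/h: 1319058 / 1000 = 1319.058 g/h

1319.058 g/h


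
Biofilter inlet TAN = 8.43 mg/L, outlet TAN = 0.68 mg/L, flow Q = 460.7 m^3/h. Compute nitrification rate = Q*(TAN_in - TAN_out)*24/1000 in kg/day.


Concentration drop: TAN_in - TAN_out = 8.43 - 0.68 = 7.75 mg/L
Hourly TAN removed = Q * dTAN = 460.7 m^3/h * 7.75 mg/L = 3570.425 g/h  (m^3/h * mg/L = g/h)
Daily TAN removed = 3570.425 * 24 = 85690.2 g/day
Convert to kg/day: 85690.2 / 1000 = 85.6902 kg/day

85.6902 kg/day


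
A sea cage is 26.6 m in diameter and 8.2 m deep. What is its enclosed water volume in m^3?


r = d/2 = 26.6/2 = 13.3 m
Base area = pi*r^2 = pi*13.3^2 = 555.71632 m^2
Volume = 555.71632 * 8.2 = 4556.87 m^3

4556.87 m^3


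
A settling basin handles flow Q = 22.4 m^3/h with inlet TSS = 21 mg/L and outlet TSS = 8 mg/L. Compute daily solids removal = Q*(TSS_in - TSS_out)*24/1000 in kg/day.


Concentration drop: TSS_in - TSS_out = 21 - 8 = 13 mg/L
Hourly solids removed = Q * dTSS = 22.4 m^3/h * 13 mg/L = 291.2 g/h  (m^3/h * mg/L = g/h)
Daily solids removed = 291.2 * 24 = 6988.8 g/day
Convert g to kg: 6988.8 / 1000 = 6.9888 kg/day

6.9888 kg/day


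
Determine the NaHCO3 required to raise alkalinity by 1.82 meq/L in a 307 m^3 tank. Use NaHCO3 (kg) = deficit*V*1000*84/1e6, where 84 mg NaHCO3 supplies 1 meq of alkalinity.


Tank volume in L = 307 m^3 * 1000 = 307000 L
Total meq required = 1.82 meq/L * 307000 L = 558740 meq
NaHCO3 mass = 558740 meq * 84 mg/meq / 1e6 = 46.9342 kg

46.9342 kg


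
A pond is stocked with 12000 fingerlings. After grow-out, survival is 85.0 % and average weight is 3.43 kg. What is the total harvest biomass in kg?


Survivors = 12000 * 85.0/100 = 10200 fish
Harvest biomass = survivors * W_f = 10200 * 3.43 = 34986 kg

34986 kg


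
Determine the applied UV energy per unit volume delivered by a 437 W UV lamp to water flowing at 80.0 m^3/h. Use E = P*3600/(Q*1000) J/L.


Energy delivered per hour = 437 W * 3600 s = 1573200 J/h
Volume treated per hour = 80.0 m^3/h * 1000 = 80000 L/h
dose = 1573200 / 80000 = 19.665 J/L

19.665 J/L


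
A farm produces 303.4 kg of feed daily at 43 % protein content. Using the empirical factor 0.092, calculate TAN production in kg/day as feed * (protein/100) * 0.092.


Protein in feed = 303.4 * 43/100 = 130.462 kg/day
TAN = protein * 0.092 = 130.462 * 0.092 = 12.002504 kg/day

12.002504 kg/day


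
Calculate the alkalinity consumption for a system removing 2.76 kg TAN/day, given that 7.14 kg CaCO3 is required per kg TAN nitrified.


Alkalinity factor: 7.14 kg CaCO3 consumed per kg TAN nitrified
alk = 2.76 kg TAN * 7.14 = 19.7064 kg CaCO3/day

19.7064 kg CaCO3/day


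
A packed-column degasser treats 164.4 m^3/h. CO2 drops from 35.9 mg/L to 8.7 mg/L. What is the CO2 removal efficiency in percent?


CO2_out / CO2_in = 8.7 / 35.9 = 0.24233983
Fraction remaining = 0.24233983
efficiency = (1 - 0.24233983) * 100 = 75.766 %

75.766 %


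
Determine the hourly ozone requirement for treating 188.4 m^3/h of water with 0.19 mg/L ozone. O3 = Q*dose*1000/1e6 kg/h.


O3 demand (mg/h) = Q * dose * 1000 = 188.4 * 0.19 * 1000 = 35796 mg/h
Convert mg to kg: 35796 / 1e6 = 0.035796 kg/h

0.035796 kg/h


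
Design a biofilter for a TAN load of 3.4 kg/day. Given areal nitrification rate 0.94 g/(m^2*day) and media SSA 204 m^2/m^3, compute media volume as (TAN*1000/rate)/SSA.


A = 3.4*1000 / 0.94 = 3617.0213 m^2
V = 3617.0213 / 204 = 17.7305

17.7305 m^3


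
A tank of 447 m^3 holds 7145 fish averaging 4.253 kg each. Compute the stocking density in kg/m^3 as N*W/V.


Total biomass = 7145 fish * 4.253 kg = 30387.685 kg
Density = total biomass / volume = 30387.685 / 447 = 67.9814 kg/m^3

67.9814 kg/m^3


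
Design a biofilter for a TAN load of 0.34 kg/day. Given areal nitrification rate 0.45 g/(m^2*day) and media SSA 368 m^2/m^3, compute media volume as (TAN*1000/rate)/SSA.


A = 0.34*1000 / 0.45 = 755.55556 m^2
V = 755.55556 / 368 = 2.05314

2.05314 m^3


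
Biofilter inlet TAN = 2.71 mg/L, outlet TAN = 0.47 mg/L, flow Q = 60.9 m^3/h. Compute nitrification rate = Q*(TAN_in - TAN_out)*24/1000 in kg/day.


Concentration drop: TAN_in - TAN_out = 2.71 - 0.47 = 2.24 mg/L
Hourly TAN removed = Q * dTAN = 60.9 m^3/h * 2.24 mg/L = 136.416 g/h  (m^3/h * mg/L = g/h)
Daily TAN removed = 136.416 * 24 = 3273.984 g/day
Convert to kg/day: 3273.984 / 1000 = 3.273984 kg/day

3.273984 kg/day


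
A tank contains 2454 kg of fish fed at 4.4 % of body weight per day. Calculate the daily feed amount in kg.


Feeding rate fraction = 4.4% / 100 = 0.044
Daily feed = 2454 kg * 0.044 = 107.976 kg/day

107.976 kg/day


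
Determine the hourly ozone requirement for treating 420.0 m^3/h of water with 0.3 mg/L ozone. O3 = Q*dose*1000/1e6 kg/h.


O3 demand (mg/h) = Q * dose * 1000 = 420.0 * 0.3 * 1000 = 126000 mg/h
Convert mg to kg: 126000 / 1e6 = 0.126 kg/h

0.126 kg/h


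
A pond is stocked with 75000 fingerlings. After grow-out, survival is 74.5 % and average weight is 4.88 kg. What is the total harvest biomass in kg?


Survivors = 75000 * 74.5/100 = 55875 fish
Harvest biomass = survivors * W_f = 55875 * 4.88 = 272670 kg

272670 kg


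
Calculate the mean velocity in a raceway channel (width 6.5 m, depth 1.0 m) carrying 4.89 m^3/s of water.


Cross-sectional area = W * d = 6.5 * 1.0 = 6.5 m^2
Velocity = Q / A = 4.89 / 6.5 = 0.752308 m/s

0.752308 m/s


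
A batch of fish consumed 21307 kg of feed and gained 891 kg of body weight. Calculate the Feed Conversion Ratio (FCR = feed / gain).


FCR = feed consumed / weight gained
FCR = 21307 kg / 891 kg = 23.9136

23.9136


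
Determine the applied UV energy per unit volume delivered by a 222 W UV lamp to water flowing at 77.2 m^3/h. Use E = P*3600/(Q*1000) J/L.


Energy delivered per hour = 222 W * 3600 s = 799200 J/h
Volume treated per hour = 77.2 m^3/h * 1000 = 77200 L/h
dose = 799200 / 77200 = 10.3523 J/L

10.3523 J/L


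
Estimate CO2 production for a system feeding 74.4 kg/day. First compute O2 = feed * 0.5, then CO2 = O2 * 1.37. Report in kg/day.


O2 = 74.4 * 0.5 = 37.2
CO2 = 37.2 * 1.37 = 50.964

50.964 kg/day


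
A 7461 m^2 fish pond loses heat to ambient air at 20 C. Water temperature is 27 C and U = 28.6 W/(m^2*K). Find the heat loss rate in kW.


Temperature difference dT = 27 - 20 = 7 K
Heat loss (W) = U * A * dT = 28.6 * 7461 * 7 = 1493692.2 W
Convert to kW: 1493692.2 / 1000 = 1493.6922 kW

1493.6922 kW


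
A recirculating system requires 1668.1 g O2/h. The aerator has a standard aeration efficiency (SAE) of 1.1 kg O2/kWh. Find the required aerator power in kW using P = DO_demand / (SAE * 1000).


SAE in g O2/kWh = 1.1 * 1000 = 1100 g/kWh
P = DO_demand / SAE_g = 1668.1 / 1100 = 1.51645 kW

1.51645 kW


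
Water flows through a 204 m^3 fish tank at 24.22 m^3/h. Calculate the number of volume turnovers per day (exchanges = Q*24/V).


Daily flow volume = 24.22 m^3/h * 24 h = 581.28 m^3/day
Exchanges = daily flow / tank volume = 581.28 / 204 = 2.84941 exchanges/day

2.84941 exchanges/day


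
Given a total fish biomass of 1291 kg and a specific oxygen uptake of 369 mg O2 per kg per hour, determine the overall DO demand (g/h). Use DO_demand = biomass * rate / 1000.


Total O2 consumption (mg/h) = 1291 kg * 369 mg/(kg*h) = 476379 mg/h
Convert to g/h: 476379 / 1000 = 476.379 g/h

476.379 g/h


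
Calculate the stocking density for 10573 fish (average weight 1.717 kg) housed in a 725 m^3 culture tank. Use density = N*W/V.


Total biomass = 10573 fish * 1.717 kg = 18153.841 kg
Density = total biomass / volume = 18153.841 / 725 = 25.0398 kg/m^3

25.0398 kg/m^3


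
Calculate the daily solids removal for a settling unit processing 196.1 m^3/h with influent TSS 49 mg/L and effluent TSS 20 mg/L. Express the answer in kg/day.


Concentration drop: TSS_in - TSS_out = 49 - 20 = 29 mg/L
Hourly solids removed = Q * dTSS = 196.1 m^3/h * 29 mg/L = 5686.9 g/h  (m^3/h * mg/L = g/h)
Daily solids removed = 5686.9 * 24 = 136485.6 g/day
Convert g to kg: 136485.6 / 1000 = 136.4856 kg/day

136.4856 kg/day


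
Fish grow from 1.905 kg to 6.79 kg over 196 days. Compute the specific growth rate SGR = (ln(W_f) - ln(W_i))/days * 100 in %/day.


ln(W_f) = ln(6.79) = 1.9154509
ln(W_i) = ln(1.905) = 0.64448201
ln(W_f) - ln(W_i) = 1.9154509 - 0.64448201 = 1.2709689
SGR = 1.2709689 / 196 * 100 = 0.648454 %/day

0.648454 %/day


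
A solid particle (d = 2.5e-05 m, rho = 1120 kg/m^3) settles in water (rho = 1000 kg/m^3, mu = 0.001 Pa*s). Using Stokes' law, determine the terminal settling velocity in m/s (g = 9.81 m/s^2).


Density difference: rho_p - rho_f = 1120 - 1000 = 120 kg/m^3
d^2 = (2.5e-05)^2 = 6.25e-10 m^2
Numerator = (rho_p - rho_f) * g * d^2 = 120 * 9.81 * 6.25e-10 = 7.3575e-07
Denominator = 18 * mu = 18 * 0.001 = 0.018
v_s = 7.3575e-07 / 0.018 = 4.0875e-05 m/s
Check: Re = rho_f * v_s * d / mu = 1000 * 4.0875e-05 * 2.5e-05 / 0.001 = 0.00102 < 1, so Stokes' law applies.

4.0875e-05 m/s


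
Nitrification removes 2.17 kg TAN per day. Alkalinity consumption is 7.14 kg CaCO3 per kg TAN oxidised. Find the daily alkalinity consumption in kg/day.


Alkalinity factor: 7.14 kg CaCO3 consumed per kg TAN nitrified
alk = 2.17 kg TAN * 7.14 = 15.4938 kg CaCO3/day

15.4938 kg CaCO3/day


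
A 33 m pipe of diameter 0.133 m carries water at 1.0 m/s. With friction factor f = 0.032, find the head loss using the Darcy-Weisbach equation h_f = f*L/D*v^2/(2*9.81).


v^2 = 1.0^2 = 1 m^2/s^2
L/D = 33/0.133 = 248.1203
h_f = f*(L/D)*v^2/(2g) = 0.032 * 248.1203 * 1 / 19.62 = 0.404681 m

0.404681 m


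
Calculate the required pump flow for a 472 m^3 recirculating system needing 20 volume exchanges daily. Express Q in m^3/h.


Daily recirculation volume = 472 m^3 * 20 = 9440 m^3/day
Flow rate Q = daily volume / 24 h = 9440 / 24 = 393.333 m^3/h

393.333 m^3/h


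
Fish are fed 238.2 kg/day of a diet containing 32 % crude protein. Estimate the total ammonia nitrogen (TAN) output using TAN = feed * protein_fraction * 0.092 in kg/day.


Protein in feed = 238.2 * 32/100 = 76.224 kg/day
TAN = protein * 0.092 = 76.224 * 0.092 = 7.012608 kg/day

7.012608 kg/day


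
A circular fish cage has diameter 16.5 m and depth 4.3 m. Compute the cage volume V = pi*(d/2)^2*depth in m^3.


r = d/2 = 16.5/2 = 8.25 m
Base area = pi*r^2 = pi*8.25^2 = 213.82465 m^2
Volume = 213.82465 * 4.3 = 919.446 m^3

919.446 m^3


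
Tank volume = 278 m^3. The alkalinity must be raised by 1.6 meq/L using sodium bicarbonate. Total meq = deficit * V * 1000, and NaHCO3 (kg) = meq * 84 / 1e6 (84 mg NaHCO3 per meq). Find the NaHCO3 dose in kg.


Tank volume in L = 278 m^3 * 1000 = 278000 L
Total meq required = 1.6 meq/L * 278000 L = 444800 meq
NaHCO3 mass = 444800 meq * 84 mg/meq / 1e6 = 37.3632 kg

37.3632 kg


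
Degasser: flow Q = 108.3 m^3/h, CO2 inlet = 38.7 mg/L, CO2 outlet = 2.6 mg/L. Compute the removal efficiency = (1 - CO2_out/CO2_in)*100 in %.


CO2_out / CO2_in = 2.6 / 38.7 = 0.067183463
Fraction remaining = 0.067183463
efficiency = (1 - 0.067183463) * 100 = 93.2817 %

93.2817 %


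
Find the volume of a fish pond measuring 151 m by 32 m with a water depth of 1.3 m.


Base area = L * W = 151 * 32 = 4832 m^2
Volume = area * depth = 4832 * 1.3 = 6281.6 m^3

6281.6 m^3


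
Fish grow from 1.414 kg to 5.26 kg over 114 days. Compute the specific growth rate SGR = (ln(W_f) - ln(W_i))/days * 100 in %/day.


ln(W_f) = ln(5.26) = 1.660131
ln(W_i) = ln(1.414) = 0.34642257
ln(W_f) - ln(W_i) = 1.660131 - 0.34642257 = 1.3137084
SGR = 1.3137084 / 114 * 100 = 1.15238 %/day

1.15238 %/day


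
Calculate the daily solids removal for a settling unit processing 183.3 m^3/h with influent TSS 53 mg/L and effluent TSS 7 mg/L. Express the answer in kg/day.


Concentration drop: TSS_in - TSS_out = 53 - 7 = 46 mg/L
Hourly solids removed = Q * dTSS = 183.3 m^3/h * 46 mg/L = 8431.8 g/h  (m^3/h * mg/L = g/h)
Daily solids removed = 8431.8 * 24 = 202363.2 g/day
Convert g to kg: 202363.2 / 1000 = 202.3632 kg/day

202.3632 kg/day


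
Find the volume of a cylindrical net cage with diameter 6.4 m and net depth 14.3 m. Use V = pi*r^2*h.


r = d/2 = 6.4/2 = 3.2 m
Base area = pi*r^2 = pi*3.2^2 = 32.169909 m^2
Volume = 32.169909 * 14.3 = 460.03 m^3

460.03 m^3


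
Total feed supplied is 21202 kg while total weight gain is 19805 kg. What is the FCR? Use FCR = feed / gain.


FCR = feed consumed / weight gained
FCR = 21202 kg / 19805 kg = 1.07054

1.07054


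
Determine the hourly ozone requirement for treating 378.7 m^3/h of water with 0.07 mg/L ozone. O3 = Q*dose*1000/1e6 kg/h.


O3 demand (mg/h) = Q * dose * 1000 = 378.7 * 0.07 * 1000 = 26509 mg/h
Convert mg to kg: 26509 / 1e6 = 0.026509 kg/h

0.026509 kg/h


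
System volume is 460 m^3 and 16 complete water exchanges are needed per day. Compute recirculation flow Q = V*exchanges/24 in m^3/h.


Daily recirculation volume = 460 m^3 * 16 = 7360 m^3/day
Flow rate Q = daily volume / 24 h = 7360 / 24 = 306.667 m^3/h

306.667 m^3/h


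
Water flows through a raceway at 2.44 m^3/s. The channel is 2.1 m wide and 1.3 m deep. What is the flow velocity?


Cross-sectional area = W * d = 2.1 * 1.3 = 2.73 m^2
Velocity = Q / A = 2.44 / 2.73 = 0.893773 m/s

0.893773 m/s


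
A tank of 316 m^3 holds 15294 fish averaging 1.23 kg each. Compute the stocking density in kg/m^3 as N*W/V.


Total biomass = 15294 fish * 1.23 kg = 18811.62 kg
Density = total biomass / volume = 18811.62 / 316 = 59.5304 kg/m^3

59.5304 kg/m^3


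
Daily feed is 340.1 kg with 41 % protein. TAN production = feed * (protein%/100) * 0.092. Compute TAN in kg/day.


Protein in feed = 340.1 * 41/100 = 139.441 kg/day
TAN = protein * 0.092 = 139.441 * 0.092 = 12.828572 kg/day

12.828572 kg/day


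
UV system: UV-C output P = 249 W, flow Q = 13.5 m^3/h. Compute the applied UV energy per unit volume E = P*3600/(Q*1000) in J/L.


Energy delivered per hour = 249 W * 3600 s = 896400 J/h
Volume treated per hour = 13.5 m^3/h * 1000 = 13500 L/h
dose = 896400 / 13500 = 66.4 J/L

66.4 J/L


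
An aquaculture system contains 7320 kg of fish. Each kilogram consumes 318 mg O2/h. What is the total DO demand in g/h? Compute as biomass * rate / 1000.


Total O2 consumption (mg/h) = 7320 kg * 318 mg/(kg*h) = 2327760 mg/h
Convert to g/h: 2327760 / 1000 = 2327.76 g/h

2327.76 g/h


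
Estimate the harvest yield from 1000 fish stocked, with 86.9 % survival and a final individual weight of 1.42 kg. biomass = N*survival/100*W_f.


Survivors = 1000 * 86.9/100 = 869 fish
Harvest biomass = survivors * W_f = 869 * 1.42 = 1233.98 kg

1233.98 kg


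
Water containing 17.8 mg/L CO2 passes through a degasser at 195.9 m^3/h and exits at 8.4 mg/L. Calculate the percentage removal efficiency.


CO2_out / CO2_in = 8.4 / 17.8 = 0.47191011
Fraction remaining = 0.47191011
efficiency = (1 - 0.47191011) * 100 = 52.809 %

52.809 %


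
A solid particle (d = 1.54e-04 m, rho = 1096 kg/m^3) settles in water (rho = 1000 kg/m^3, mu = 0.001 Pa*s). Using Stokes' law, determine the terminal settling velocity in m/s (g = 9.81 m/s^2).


Density difference: rho_p - rho_f = 1096 - 1000 = 96 kg/m^3
d^2 = (1.54e-04)^2 = 2.3716e-08 m^2
Numerator = (rho_p - rho_f) * g * d^2 = 96 * 9.81 * 2.3716e-08 = 2.233478e-05
Denominator = 18 * mu = 18 * 0.001 = 0.018
v_s = 2.233478e-05 / 0.018 = 0.00124082 m/s
Check: Re = rho_f * v_s * d / mu = 1000 * 0.00124082 * 1.54e-04 / 0.001 = 0.191 < 1, so Stokes' law applies.

0.00124082 m/s


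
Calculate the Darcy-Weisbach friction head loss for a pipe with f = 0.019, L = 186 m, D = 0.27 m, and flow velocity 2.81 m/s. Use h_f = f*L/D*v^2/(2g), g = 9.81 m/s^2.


v^2 = 2.81^2 = 7.8961 m^2/s^2
L/D = 186/0.27 = 688.88889
h_f = f*(L/D)*v^2/(2g) = 0.019 * 688.88889 * 7.8961 / 19.62 = 5.26764 m

5.26764 m


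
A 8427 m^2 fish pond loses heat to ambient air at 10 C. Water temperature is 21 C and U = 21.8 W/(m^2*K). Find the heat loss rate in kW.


Temperature difference dT = 21 - 10 = 11 K
Heat loss (W) = U * A * dT = 21.8 * 8427 * 11 = 2020794.6 W
Convert to kW: 2020794.6 / 1000 = 2020.7946 kW

2020.7946 kW


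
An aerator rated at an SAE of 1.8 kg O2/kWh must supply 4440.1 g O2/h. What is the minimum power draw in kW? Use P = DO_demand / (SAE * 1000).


SAE in g O2/kWh = 1.8 * 1000 = 1800 g/kWh
P = DO_demand / SAE_g = 4440.1 / 1800 = 2.46672 kW

2.46672 kW


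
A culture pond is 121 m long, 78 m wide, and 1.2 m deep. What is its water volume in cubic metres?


Base area = L * W = 121 * 78 = 9438 m^2
Volume = area * depth = 9438 * 1.2 = 11325.6 m^3

11325.6 m^3


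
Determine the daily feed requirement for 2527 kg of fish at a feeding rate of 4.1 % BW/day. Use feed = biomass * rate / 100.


Feeding rate fraction = 4.1% / 100 = 0.041
Daily feed = 2527 kg * 0.041 = 103.607 kg/day

103.607 kg/day


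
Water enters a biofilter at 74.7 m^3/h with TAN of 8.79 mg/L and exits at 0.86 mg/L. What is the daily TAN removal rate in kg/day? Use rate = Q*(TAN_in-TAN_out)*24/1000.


Concentration drop: TAN_in - TAN_out = 8.79 - 0.86 = 7.93 mg/L
Hourly TAN removed = Q * dTAN = 74.7 m^3/h * 7.93 mg/L = 592.371 g/h  (m^3/h * mg/L = g/h)
Daily TAN removed = 592.371 * 24 = 14216.904 g/day
Convert to kg/day: 14216.904 / 1000 = 14.216904 kg/day

14.216904 kg/day


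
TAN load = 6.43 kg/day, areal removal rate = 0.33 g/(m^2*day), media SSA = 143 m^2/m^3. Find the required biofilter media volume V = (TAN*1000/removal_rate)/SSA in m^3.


A = 6.43*1000 / 0.33 = 19484.848 m^2
V = 19484.848 / 143 = 136.258

136.258 m^3


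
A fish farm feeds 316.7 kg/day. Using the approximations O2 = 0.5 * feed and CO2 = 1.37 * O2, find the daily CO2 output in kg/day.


O2 = 316.7 * 0.5 = 158.35
CO2 = 158.35 * 1.37 = 216.9395

216.9395 kg/day


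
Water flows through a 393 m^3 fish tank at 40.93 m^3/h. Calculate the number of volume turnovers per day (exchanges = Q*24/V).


Daily flow volume = 40.93 m^3/h * 24 h = 982.32 m^3/day
Exchanges = daily flow / tank volume = 982.32 / 393 = 2.49954 exchanges/day

2.49954 exchanges/day


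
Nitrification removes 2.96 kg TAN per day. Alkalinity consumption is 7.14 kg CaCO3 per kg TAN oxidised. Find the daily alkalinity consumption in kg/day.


Alkalinity factor: 7.14 kg CaCO3 consumed per kg TAN nitrified
alk = 2.96 kg TAN * 7.14 = 21.1344 kg CaCO3/day

21.1344 kg CaCO3/day


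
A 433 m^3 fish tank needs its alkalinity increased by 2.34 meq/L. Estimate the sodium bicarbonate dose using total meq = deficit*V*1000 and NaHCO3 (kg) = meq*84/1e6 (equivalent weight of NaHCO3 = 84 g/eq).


Tank volume in L = 433 m^3 * 1000 = 433000 L
Total meq required = 2.34 meq/L * 433000 L = 1013220 meq
NaHCO3 mass = 1013220 meq * 84 mg/meq / 1e6 = 85.1105 kg

85.1105 kg


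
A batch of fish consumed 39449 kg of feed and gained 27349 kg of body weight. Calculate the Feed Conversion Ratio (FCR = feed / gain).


FCR = feed consumed / weight gained
FCR = 39449 kg / 27349 kg = 1.44243

1.44243


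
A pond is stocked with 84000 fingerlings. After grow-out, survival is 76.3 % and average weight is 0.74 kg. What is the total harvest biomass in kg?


Survivors = 84000 * 76.3/100 = 64092 fish
Harvest biomass = survivors * W_f = 64092 * 0.74 = 47428.08 kg

47428.08 kg


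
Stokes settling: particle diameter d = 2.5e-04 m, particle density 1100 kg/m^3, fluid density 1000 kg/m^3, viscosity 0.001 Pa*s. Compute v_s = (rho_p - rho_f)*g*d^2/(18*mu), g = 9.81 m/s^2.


Density difference: rho_p - rho_f = 1100 - 1000 = 100 kg/m^3
d^2 = (2.5e-04)^2 = 6.25e-08 m^2
Numerator = (rho_p - rho_f) * g * d^2 = 100 * 9.81 * 6.25e-08 = 6.13125e-05
Denominator = 18 * mu = 18 * 0.001 = 0.018
v_s = 6.13125e-05 / 0.018 = 0.00340625 m/s
Check: Re = rho_f * v_s * d / mu = 1000 * 0.00340625 * 2.5e-04 / 0.001 = 0.852 < 1, so Stokes' law applies.

0.00340625 m/s


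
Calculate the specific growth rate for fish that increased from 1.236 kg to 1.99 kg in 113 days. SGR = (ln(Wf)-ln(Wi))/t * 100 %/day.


ln(W_f) = ln(1.99) = 0.68813464
ln(W_i) = ln(1.236) = 0.21188036
ln(W_f) - ln(W_i) = 0.68813464 - 0.21188036 = 0.47625428
SGR = 0.47625428 / 113 * 100 = 0.421464 %/day

0.421464 %/day


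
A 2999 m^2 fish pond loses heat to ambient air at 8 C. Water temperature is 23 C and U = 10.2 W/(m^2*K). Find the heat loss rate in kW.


Temperature difference dT = 23 - 8 = 15 K
Heat loss (W) = U * A * dT = 10.2 * 2999 * 15 = 458847 W
Convert to kW: 458847 / 1000 = 458.847 kW

458.847 kW


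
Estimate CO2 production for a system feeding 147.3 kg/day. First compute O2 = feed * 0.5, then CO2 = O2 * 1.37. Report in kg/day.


O2 = 147.3 * 0.5 = 73.65
CO2 = 73.65 * 1.37 = 100.9005

100.9005 kg/day


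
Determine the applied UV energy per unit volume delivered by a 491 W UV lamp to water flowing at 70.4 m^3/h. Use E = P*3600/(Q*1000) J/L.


Energy delivered per hour = 491 W * 3600 s = 1767600 J/h
Volume treated per hour = 70.4 m^3/h * 1000 = 70400 L/h
dose = 1767600 / 70400 = 25.108 J/L

25.108 J/L


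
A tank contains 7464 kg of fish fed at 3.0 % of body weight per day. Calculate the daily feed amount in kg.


Feeding rate fraction = 3.0% / 100 = 0.03
Daily feed = 7464 kg * 0.03 = 223.92 kg/day

223.92 kg/day


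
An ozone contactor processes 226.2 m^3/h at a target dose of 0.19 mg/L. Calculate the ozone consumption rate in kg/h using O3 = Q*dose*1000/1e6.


O3 demand (mg/h) = Q * dose * 1000 = 226.2 * 0.19 * 1000 = 42978 mg/h
Convert mg to kg: 42978 / 1e6 = 0.042978 kg/h

0.042978 kg/h


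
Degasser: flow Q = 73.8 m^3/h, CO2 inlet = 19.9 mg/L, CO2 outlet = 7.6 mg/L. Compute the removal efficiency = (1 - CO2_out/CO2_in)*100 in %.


CO2_out / CO2_in = 7.6 / 19.9 = 0.38190955
Fraction remaining = 0.38190955
efficiency = (1 - 0.38190955) * 100 = 61.809 %

61.809 %


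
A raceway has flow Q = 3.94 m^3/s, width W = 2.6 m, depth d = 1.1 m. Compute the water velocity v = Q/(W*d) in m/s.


Cross-sectional area = W * d = 2.6 * 1.1 = 2.86 m^2
Velocity = Q / A = 3.94 / 2.86 = 1.37762 m/s

1.37762 m/s


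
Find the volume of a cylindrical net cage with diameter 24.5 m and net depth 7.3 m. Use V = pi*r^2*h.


r = d/2 = 24.5/2 = 12.25 m
Base area = pi*r^2 = pi*12.25^2 = 471.43525 m^2
Volume = 471.43525 * 7.3 = 3441.48 m^3

3441.48 m^3


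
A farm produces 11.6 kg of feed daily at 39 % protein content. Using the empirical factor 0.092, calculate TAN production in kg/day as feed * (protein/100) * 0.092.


Protein in feed = 11.6 * 39/100 = 4.524 kg/day
TAN = protein * 0.092 = 4.524 * 0.092 = 0.416208 kg/day

0.416208 kg/day


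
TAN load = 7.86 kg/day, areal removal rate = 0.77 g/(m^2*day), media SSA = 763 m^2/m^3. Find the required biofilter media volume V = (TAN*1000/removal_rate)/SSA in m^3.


A = 7.86*1000 / 0.77 = 10207.792 m^2
V = 10207.792 / 763 = 13.3785

13.3785 m^3


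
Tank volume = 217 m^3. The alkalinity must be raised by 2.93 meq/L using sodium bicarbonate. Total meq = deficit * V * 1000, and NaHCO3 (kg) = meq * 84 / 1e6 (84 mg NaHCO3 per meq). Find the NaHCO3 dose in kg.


Tank volume in L = 217 m^3 * 1000 = 217000 L
Total meq required = 2.93 meq/L * 217000 L = 635810 meq
NaHCO3 mass = 635810 meq * 84 mg/meq / 1e6 = 53.408 kg

53.408 kg


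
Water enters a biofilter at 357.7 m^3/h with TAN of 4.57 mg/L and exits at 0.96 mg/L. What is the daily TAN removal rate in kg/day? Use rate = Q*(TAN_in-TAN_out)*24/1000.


Concentration drop: TAN_in - TAN_out = 4.57 - 0.96 = 3.61 mg/L
Hourly TAN removed = Q * dTAN = 357.7 m^3/h * 3.61 mg/L = 1291.297 g/h  (m^3/h * mg/L = g/h)
Daily TAN removed = 1291.297 * 24 = 30991.128 g/day
Convert to kg/day: 30991.128 / 1000 = 30.991128 kg/day

30.991128 kg/day


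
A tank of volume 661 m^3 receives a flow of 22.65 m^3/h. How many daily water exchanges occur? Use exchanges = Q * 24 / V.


Daily flow volume = 22.65 m^3/h * 24 h = 543.6 m^3/day
Exchanges = daily flow / tank volume = 543.6 / 661 = 0.82239 exchanges/day

0.82239 exchanges/day


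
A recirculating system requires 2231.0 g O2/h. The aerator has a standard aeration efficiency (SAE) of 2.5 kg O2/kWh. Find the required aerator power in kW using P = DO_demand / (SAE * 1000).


SAE in g O2/kWh = 2.5 * 1000 = 2500 g/kWh
P = DO_demand / SAE_g = 2231.0 / 2500 = 0.8924 kW

0.8924 kW


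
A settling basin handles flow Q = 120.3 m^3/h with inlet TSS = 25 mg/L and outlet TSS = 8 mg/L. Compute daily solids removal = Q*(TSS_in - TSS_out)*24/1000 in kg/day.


Concentration drop: TSS_in - TSS_out = 25 - 8 = 17 mg/L
Hourly solids removed = Q * dTSS = 120.3 m^3/h * 17 mg/L = 2045.1 g/h  (m^3/h * mg/L = g/h)
Daily solids removed = 2045.1 * 24 = 49082.4 g/day
Convert g to kg: 49082.4 / 1000 = 49.0824 kg/day

49.0824 kg/day


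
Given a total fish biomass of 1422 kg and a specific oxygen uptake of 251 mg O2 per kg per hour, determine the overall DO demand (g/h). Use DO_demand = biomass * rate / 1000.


Total O2 consumption (mg/h) = 1422 kg * 251 mg/(kg*h) = 356922 mg/h
Convert to g/h: 356922 / 1000 = 356.922 g/h

356.922 g/h


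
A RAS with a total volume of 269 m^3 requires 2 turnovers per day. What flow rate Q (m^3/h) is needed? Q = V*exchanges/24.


Daily recirculation volume = 269 m^3 * 2 = 538 m^3/day
Flow rate Q = daily volume / 24 h = 538 / 24 = 22.4167 m^3/h

22.4167 m^3/h


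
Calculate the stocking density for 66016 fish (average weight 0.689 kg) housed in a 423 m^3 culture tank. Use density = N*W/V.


Total biomass = 66016 fish * 0.689 kg = 45485.024 kg
Density = total biomass / volume = 45485.024 / 423 = 107.53 kg/m^3

107.53 kg/m^3


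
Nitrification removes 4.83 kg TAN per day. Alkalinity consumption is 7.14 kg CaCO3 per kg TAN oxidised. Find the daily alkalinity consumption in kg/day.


Alkalinity factor: 7.14 kg CaCO3 consumed per kg TAN nitrified
alk = 4.83 kg TAN * 7.14 = 34.4862 kg CaCO3/day

34.4862 kg CaCO3/day


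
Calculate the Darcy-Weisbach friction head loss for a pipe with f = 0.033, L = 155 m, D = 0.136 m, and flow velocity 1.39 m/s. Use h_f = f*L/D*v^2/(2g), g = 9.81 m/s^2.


v^2 = 1.39^2 = 1.9321 m^2/s^2
L/D = 155/0.136 = 1139.7059
h_f = f*(L/D)*v^2/(2g) = 0.033 * 1139.7059 * 1.9321 / 19.62 = 3.70371 m

3.70371 m


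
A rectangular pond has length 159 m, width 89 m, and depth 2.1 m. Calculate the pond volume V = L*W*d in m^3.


Base area = L * W = 159 * 89 = 14151 m^2
Volume = area * depth = 14151 * 2.1 = 29717.1 m^3

29717.1 m^3


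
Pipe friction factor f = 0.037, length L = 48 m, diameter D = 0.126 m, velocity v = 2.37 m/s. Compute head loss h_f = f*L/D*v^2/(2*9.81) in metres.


v^2 = 2.37^2 = 5.6169 m^2/s^2
L/D = 48/0.126 = 380.95238
h_f = f*(L/D)*v^2/(2g) = 0.037 * 380.95238 * 5.6169 / 19.62 = 4.03525 m

4.03525 m


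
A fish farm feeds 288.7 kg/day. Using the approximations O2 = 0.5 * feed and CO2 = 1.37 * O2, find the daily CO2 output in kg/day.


O2 = 288.7 * 0.5 = 144.35
CO2 = 144.35 * 1.37 = 197.7595

197.7595 kg/day


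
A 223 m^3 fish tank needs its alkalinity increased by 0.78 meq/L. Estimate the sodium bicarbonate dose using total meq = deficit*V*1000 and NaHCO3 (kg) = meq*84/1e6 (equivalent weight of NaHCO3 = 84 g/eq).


Tank volume in L = 223 m^3 * 1000 = 223000 L
Total meq required = 0.78 meq/L * 223000 L = 173940 meq
NaHCO3 mass = 173940 meq * 84 mg/meq / 1e6 = 14.611 kg

14.611 kg


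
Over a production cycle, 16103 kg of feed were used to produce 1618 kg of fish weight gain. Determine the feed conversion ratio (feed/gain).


FCR = feed consumed / weight gained
FCR = 16103 kg / 1618 kg = 9.95241

9.95241


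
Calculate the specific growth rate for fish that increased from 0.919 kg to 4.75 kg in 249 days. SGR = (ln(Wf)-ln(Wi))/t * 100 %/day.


ln(W_f) = ln(4.75) = 1.5581446
ln(W_i) = ln(0.919) = -0.084469157
ln(W_f) - ln(W_i) = 1.5581446 - -0.084469157 = 1.6426138
SGR = 1.6426138 / 249 * 100 = 0.659684 %/day

0.659684 %/day


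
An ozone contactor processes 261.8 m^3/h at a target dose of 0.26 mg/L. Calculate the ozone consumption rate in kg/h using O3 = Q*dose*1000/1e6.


O3 demand (mg/h) = Q * dose * 1000 = 261.8 * 0.26 * 1000 = 68068 mg/h
Convert mg to kg: 68068 / 1e6 = 0.068068 kg/h

0.068068 kg/h


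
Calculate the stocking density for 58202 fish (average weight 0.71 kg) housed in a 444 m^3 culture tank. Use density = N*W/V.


Total biomass = 58202 fish * 0.71 kg = 41323.42 kg
Density = total biomass / volume = 41323.42 / 444 = 93.0708 kg/m^3

93.0708 kg/m^3


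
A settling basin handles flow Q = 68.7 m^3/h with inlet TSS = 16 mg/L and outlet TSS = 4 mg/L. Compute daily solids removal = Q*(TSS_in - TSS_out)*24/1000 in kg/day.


Concentration drop: TSS_in - TSS_out = 16 - 4 = 12 mg/L
Hourly solids removed = Q * dTSS = 68.7 m^3/h * 12 mg/L = 824.4 g/h  (m^3/h * mg/L = g/h)
Daily solids removed = 824.4 * 24 = 19785.6 g/day
Convert g to kg: 19785.6 / 1000 = 19.7856 kg/day

19.7856 kg/day


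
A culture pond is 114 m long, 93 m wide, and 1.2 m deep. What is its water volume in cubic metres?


Base area = L * W = 114 * 93 = 10602 m^2
Volume = area * depth = 10602 * 1.2 = 12722.4 m^3

12722.4 m^3


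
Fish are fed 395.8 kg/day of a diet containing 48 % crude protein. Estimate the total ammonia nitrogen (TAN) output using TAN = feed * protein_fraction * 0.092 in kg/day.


Protein in feed = 395.8 * 48/100 = 189.984 kg/day
TAN = protein * 0.092 = 189.984 * 0.092 = 17.478528 kg/day

17.478528 kg/day


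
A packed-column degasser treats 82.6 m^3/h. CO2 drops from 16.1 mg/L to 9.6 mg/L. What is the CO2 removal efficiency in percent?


CO2_out / CO2_in = 9.6 / 16.1 = 0.59627329
Fraction remaining = 0.59627329
efficiency = (1 - 0.59627329) * 100 = 40.3727 %

40.3727 %


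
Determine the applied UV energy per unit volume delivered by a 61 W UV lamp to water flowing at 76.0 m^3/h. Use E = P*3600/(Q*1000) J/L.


Energy delivered per hour = 61 W * 3600 s = 219600 J/h
Volume treated per hour = 76.0 m^3/h * 1000 = 76000 L/h
dose = 219600 / 76000 = 2.88947 J/L

2.88947 J/L


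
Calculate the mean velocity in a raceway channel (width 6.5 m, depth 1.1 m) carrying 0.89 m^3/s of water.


Cross-sectional area = W * d = 6.5 * 1.1 = 7.15 m^2
Velocity = Q / A = 0.89 / 7.15 = 0.124476 m/s

0.124476 m/s


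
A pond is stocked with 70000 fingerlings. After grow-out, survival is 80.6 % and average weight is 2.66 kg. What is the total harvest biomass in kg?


Survivors = 70000 * 80.6/100 = 56420 fish
Harvest biomass = survivors * W_f = 56420 * 2.66 = 150077.2 kg

150077.2 kg


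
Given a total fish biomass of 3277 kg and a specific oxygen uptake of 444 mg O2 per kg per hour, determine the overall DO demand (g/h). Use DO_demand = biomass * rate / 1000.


Total O2 consumption (mg/h) = 3277 kg * 444 mg/(kg*h) = 1454988 mg/h
Convert to g/h: 1454988 / 1000 = 1454.988 g/h

1454.988 g/h


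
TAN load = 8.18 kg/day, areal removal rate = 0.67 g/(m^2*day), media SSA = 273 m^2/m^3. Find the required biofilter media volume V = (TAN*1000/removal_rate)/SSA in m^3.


A = 8.18*1000 / 0.67 = 12208.955 m^2
V = 12208.955 / 273 = 44.7214

44.7214 m^3


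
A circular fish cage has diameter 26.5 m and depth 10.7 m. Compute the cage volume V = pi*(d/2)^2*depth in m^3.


r = d/2 = 26.5/2 = 13.25 m
Base area = pi*r^2 = pi*13.25^2 = 551.54586 m^2
Volume = 551.54586 * 10.7 = 5901.54 m^3

5901.54 m^3


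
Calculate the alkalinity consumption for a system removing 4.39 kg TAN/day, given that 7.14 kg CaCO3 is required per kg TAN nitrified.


Alkalinity factor: 7.14 kg CaCO3 consumed per kg TAN nitrified
alk = 4.39 kg TAN * 7.14 = 31.3446 kg CaCO3/day

31.3446 kg CaCO3/day


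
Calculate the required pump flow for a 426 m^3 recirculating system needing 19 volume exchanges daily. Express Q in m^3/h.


Daily recirculation volume = 426 m^3 * 19 = 8094 m^3/day
Flow rate Q = daily volume / 24 h = 8094 / 24 = 337.25 m^3/h

337.25 m^3/h


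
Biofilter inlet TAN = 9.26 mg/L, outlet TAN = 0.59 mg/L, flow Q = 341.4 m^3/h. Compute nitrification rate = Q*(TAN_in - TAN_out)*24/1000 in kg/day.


Concentration drop: TAN_in - TAN_out = 9.26 - 0.59 = 8.67 mg/L
Hourly TAN removed = Q * dTAN = 341.4 m^3/h * 8.67 mg/L = 2959.938 g/h  (m^3/h * mg/L = g/h)
Daily TAN removed = 2959.938 * 24 = 71038.512 g/day
Convert to kg/day: 71038.512 / 1000 = 71.038512 kg/day

71.038512 kg/day


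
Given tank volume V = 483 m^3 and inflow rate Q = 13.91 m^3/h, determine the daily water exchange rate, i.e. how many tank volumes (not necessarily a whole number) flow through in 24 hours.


Daily flow volume = 13.91 m^3/h * 24 h = 333.84 m^3/day
Exchanges = daily flow / tank volume = 333.84 / 483 = 0.69118 exchanges/day

0.69118 exchanges/day


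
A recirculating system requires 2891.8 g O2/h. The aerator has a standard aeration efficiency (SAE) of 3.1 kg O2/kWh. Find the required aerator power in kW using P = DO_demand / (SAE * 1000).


SAE in g O2/kWh = 3.1 * 1000 = 3100 g/kWh
P = DO_demand / SAE_g = 2891.8 / 3100 = 0.932839 kW

0.932839 kW


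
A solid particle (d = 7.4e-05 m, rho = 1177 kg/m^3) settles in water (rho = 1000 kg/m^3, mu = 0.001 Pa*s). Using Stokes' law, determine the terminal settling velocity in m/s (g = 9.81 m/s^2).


Density difference: rho_p - rho_f = 1177 - 1000 = 177 kg/m^3
d^2 = (7.4e-05)^2 = 5.476e-09 m^2
Numerator = (rho_p - rho_f) * g * d^2 = 177 * 9.81 * 5.476e-09 = 9.5083621e-06
Denominator = 18 * mu = 18 * 0.001 = 0.018
v_s = 9.5083621e-06 / 0.018 = 5.28242e-04 m/s
Check: Re = rho_f * v_s * d / mu = 1000 * 5.28242e-04 * 7.4e-05 / 0.001 = 0.0391 < 1, so Stokes' law applies.

5.28242e-04 m/s


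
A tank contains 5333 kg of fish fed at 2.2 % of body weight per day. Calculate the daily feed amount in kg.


Feeding rate fraction = 2.2% / 100 = 0.022
Daily feed = 5333 kg * 0.022 = 117.326 kg/day

117.326 kg/day


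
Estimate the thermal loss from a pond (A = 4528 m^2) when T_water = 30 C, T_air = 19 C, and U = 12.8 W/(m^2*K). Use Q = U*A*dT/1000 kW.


Temperature difference dT = 30 - 19 = 11 K
Heat loss (W) = U * A * dT = 12.8 * 4528 * 11 = 637542.4 W
Convert to kW: 637542.4 / 1000 = 637.5424 kW

637.5424 kW


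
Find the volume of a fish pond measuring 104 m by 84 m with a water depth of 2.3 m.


Base area = L * W = 104 * 84 = 8736 m^2
Volume = area * depth = 8736 * 2.3 = 20092.8 m^3

20092.8 m^3


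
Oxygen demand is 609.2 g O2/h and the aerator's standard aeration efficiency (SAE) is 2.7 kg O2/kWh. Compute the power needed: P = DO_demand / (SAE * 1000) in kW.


SAE in g O2/kWh = 2.7 * 1000 = 2700 g/kWh
P = DO_demand / SAE_g = 609.2 / 2700 = 0.22563 kW

0.22563 kW


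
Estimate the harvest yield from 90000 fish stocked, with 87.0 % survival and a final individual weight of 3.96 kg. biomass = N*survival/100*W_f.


Survivors = 90000 * 87.0/100 = 78300 fish
Harvest biomass = survivors * W_f = 78300 * 3.96 = 310068 kg

310068 kg


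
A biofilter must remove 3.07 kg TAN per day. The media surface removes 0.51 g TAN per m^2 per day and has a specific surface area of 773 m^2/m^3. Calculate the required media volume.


A = 3.07*1000 / 0.51 = 6019.6078 m^2
V = 6019.6078 / 773 = 7.78733

7.78733 m^3


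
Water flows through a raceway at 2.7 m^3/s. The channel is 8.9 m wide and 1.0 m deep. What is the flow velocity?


Cross-sectional area = W * d = 8.9 * 1.0 = 8.9 m^2
Velocity = Q / A = 2.7 / 8.9 = 0.303371 m/s

0.303371 m/s
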